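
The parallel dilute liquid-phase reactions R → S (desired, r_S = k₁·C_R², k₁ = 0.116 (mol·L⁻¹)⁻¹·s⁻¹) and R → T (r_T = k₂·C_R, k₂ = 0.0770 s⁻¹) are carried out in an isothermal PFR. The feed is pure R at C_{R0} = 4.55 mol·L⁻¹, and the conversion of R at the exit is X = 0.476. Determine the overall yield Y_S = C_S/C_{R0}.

0.398

C_R = C_{R0}(1−X) = 2.384 mol·L⁻¹.
Along a PFR/batch, dC_T/dC_R = −r_T/(r_S+r_T) = −k₂/(k₂+k₁·C_R).
Integrating from C_{R0} to C_R: C_T = (0.0770/0.116)·ln[(0.0770+0.116·4.55)/(0.0770+0.116·2.38)] = 0.6638·ln(0.6048/0.3536) = 0.3563 mol·L⁻¹.
Then C_S = (C_{R0}−C_R) − C_T = 2.166 − 0.3563 = 1.809 mol·L⁻¹.
Y_S = C_S/C_{R0} = 1.809/4.55 = 0.398.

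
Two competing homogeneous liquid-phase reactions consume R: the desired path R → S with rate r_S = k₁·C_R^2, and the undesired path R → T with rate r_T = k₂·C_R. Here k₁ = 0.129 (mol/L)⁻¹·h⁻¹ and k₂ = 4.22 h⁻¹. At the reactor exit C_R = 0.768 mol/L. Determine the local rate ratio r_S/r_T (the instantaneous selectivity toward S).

0.0235

S_{S/T} = r_S/r_T = (k₁·C_R^2)/(k₂·C_R) = (k₁/k₂)·C_R.
= (0.129×0.7680^2) / (4.22×0.7680) = 0.07609/3.241 = 0.0235.
Since the desired path is higher order in R, keeping C_R high (PFR or concentrated feed) favours S.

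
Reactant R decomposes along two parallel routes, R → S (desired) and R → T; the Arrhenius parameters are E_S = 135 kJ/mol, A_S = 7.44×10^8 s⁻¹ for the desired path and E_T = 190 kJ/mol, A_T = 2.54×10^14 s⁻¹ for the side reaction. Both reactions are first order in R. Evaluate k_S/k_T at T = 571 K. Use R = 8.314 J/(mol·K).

0.315

With equal orders, S_{S/T} = k_S/k_T = (A_S/A_T)·exp[(E_T−E_S)/(RT)].
(E_T−E_S)/(RT) = (190−135)×10³/(8.314×571) = 55000/4747 = 11.59.
k_S/k_T = (7.44×10^8/2.54×10^14)·exp(11.59) = 2.929×10^-6 × 1.075×10^5 = 0.315.
Since E_S < E_T, lowering the temperature improves selectivity toward S.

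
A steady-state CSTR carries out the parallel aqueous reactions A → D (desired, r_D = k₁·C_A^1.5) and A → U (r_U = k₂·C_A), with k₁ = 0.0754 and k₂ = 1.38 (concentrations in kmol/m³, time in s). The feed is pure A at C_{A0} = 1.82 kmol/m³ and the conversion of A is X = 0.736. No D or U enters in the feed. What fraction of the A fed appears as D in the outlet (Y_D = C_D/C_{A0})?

Exit C_A = C_{A0}(1−X) = 1.82×0.264 = 0.4805 kmol/m³.
In a CSTR the entire volume is at exit conditions, so r_D = 0.0754×0.4805^1.5 = 0.02511 and r_U = 1.38×0.4805 = 0.6631.
Fraction of consumed A going to D: r_D/(r_D+r_U) = 0.03649.
C_D = 0.03649·C_{A0}·X = 0.03649×1.82×0.736 = 0.0489 kmol/m³; Y_D = C_D/C_{A0} = 0.0269.

0.0269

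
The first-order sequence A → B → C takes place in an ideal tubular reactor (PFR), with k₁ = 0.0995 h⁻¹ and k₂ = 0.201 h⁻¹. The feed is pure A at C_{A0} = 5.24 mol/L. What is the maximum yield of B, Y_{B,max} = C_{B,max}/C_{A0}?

At the optimum, C_{B,max}/C_{A0} = (k₁/k₂)^[k₂/(k₂−k₁)].
= (0.0995/0.201)^(0.201/(0.201−0.0995)) = (0.4950)^(1.980) = 0.2485.

0.248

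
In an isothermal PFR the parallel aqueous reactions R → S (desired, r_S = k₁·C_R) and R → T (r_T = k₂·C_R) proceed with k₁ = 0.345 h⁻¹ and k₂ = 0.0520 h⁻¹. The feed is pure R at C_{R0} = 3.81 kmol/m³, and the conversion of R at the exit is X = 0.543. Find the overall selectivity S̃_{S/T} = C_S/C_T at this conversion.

6.63

C_R = C_{R0}(1−X) = 1.741 kmol/m³.
Both paths are first order in R, so the instantaneous fraction to S is constant: dC_S/d(−C_R) = k₁/(k₁+k₂) = 0.8690.
C_S = 0.8690·(C_{R0}−C_R) = 0.8690×2.069 = 1.80 kmol/m³.
C_T = (C_{R0}−C_R)−C_S = 0.2710 kmol/m³; S̃_{S/T} = 1.798/0.2710 = 6.63.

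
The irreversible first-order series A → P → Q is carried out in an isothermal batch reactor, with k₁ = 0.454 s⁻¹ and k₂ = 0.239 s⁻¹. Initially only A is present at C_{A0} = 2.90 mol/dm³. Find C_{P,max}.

Evaluating C_P at t_opt = ln(k₂/k₁)/(k₂−k₁) gives C_{P,max}/C_{A0} = (k₁/k₂)^[k₂/(k₂−k₁)].
= (0.454/0.239)^(0.239/(0.239−0.454)) = (1.900)^(-1.112) = 0.4900.
C_{P,max} = 0.4900×2.90 = 1.42 mol/dm³.

1.42 mol/dm³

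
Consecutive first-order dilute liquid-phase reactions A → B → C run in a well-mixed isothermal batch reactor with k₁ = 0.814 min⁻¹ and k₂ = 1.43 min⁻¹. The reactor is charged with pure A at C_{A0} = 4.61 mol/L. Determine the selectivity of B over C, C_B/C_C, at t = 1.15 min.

0.763

Solving the coupled first-order balances gives C_B(t) = [k₁/(k₂−k₁)]·C_{A0}·(e^(−k₁t) − e^(−k₂t)).
e^(−k₁t) = e^(−0.814×1.15) = e^(−0.9361) = 0.3922; e^(−k₂t) = e^(−1.644) = 0.1931.
C_B = 0.814×4.61/(1.43−0.814) × (0.3922−0.1931) = 6.092×0.1990 = 1.213 mol/L.
C_A = C_{A0}e^(−k₁t) = 1.808 mol/L, so C_C = C_{A0}−C_A−C_B = 1.590 mol/L; C_B/C_C = 0.763.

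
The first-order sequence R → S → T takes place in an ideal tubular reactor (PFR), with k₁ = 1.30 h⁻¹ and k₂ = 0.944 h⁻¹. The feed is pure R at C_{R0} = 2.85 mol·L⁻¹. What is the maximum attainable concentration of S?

1.22 mol·L⁻¹

For a first-order series the maximum intermediate yield is C_{S,max}/C_{R0} = (k₁/k₂)^[k₂/(k₂−k₁)].
= (1.30/0.944)^(0.944/(0.944−1.30)) = (1.377)^(-2.652) = 0.4280.
C_{S,max} = 0.4280×2.85 = 1.22 mol·L⁻¹.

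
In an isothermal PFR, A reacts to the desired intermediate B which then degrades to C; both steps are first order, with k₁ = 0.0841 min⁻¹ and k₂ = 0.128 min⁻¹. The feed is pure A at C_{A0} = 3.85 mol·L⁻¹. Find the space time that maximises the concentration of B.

9.57 min

Setting dC_B/dτ = 0 gives τ_opt = ln(k₂/k₁)/(k₂−k₁).
= ln(0.128/0.0841)/(0.128−0.0841) = ln(1.522)/0.04390 = 0.4200/0.04390 = 9.57 min.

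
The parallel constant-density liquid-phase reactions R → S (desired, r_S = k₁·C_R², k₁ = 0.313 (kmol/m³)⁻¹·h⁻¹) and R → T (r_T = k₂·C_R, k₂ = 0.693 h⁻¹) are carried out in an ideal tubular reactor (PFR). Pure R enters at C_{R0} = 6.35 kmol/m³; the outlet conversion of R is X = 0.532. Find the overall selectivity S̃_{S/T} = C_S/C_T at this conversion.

2.04

C_R = C_{R0}(1−X) = 2.972 kmol/m³.
Along a PFR/batch, dC_T/dC_R = −r_T/(r_S+r_T) = −k₂/(k₂+k₁·C_R).
Integrating from C_{R0} to C_R: C_T = (0.693/0.313)·ln[(0.693+0.313·6.35)/(0.693+0.313·2.97)] = 2.214·ln(2.681/1.623) = 1.111 kmol/m³.
Then C_S = (C_{R0}−C_R) − C_T = 3.378 − 1.111 = 2.268 kmol/m³.
S̃_{S/T} = C_S/C_T = 2.268/1.111 = 2.04.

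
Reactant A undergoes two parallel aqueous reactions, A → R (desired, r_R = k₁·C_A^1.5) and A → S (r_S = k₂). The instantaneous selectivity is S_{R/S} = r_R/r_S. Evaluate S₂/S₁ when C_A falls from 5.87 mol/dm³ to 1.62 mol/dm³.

S_{R/S} = (k₁/k₂)·C_A^1.5, so S₂/S₁ = (C_{A,2}/C_{A,1})^1.5.
= (1.62/5.87)^1.5 = (0.2760)^1.5 = 0.145.

0.145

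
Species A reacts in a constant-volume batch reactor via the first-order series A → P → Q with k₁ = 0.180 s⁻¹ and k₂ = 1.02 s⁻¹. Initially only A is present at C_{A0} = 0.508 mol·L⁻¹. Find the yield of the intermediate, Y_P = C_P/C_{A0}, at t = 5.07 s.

0.0848

The intermediate concentration in a first-order A→B→C sequence is C_P = k₁C_{A0}(e^(−k₁t) − e^(−k₂t))/(k₂−k₁).
e^(−k₁t) = e^(−0.180×5.07) = e^(−0.9126) = 0.4015; e^(−k₂t) = e^(−5.171) = 0.005677.
C_P = 0.180×0.508/(1.02−0.180) × (0.4015−0.005677) = 0.1089×0.3958 = 0.04309 mol·L⁻¹.
Y_P = C_P/C_{A0} = 0.04309/0.508 = 0.0848.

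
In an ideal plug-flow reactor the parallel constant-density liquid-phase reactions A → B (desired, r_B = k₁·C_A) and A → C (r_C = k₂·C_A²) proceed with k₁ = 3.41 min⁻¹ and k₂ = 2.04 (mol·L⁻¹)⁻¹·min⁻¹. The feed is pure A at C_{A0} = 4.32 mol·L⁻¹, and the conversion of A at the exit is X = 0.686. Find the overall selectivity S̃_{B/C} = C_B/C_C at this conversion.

0.626

C_A = C_{A0}(1−X) = 1.356 mol·L⁻¹.
Along a PFR/batch, dC_B/dC_A = −r_B/(r_B+r_C) = −k₁/(k₁+k₂·C_A).
Integrating from C_{A0} to C_A: C_B = (3.41/2.04)·ln[(3.41+2.04·4.32)/(3.41+2.04·1.36)] = 1.672·ln(12.22/6.177) = 1.141 mol·L⁻¹.
C_C = (C_{A0}−C_A)−C_B = 1.823 mol·L⁻¹; S̃_{B/C} = 1.141/1.823 = 0.626.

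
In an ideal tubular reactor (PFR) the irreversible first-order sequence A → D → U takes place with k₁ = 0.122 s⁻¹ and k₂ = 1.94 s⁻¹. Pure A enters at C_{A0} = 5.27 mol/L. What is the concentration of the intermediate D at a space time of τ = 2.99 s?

The intermediate concentration in a first-order A→B→C sequence is C_D = k₁C_{A0}(e^(−k₁τ) − e^(−k₂τ))/(k₂−k₁).
e^(−k₁τ) = e^(−0.122×2.99) = e^(−0.3648) = 0.6943; e^(−k₂τ) = e^(−5.801) = 0.003026.
C_D = 0.122×5.27/(1.94−0.122) × (0.6943−0.003026) = 0.3537×0.6913 = 0.2445 mol/L.

0.244 mol/L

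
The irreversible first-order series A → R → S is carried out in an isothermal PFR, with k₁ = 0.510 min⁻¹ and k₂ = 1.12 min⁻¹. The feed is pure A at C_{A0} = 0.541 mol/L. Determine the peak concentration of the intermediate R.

At the optimum, C_{R,max}/C_{A0} = (k₁/k₂)^[k₂/(k₂−k₁)].
= (0.510/1.12)^(1.12/(1.12−0.510)) = (0.4554)^(1.836) = 0.2359.
C_{R,max} = 0.2359×0.541 = 0.128 mol/L.

0.128 mol/L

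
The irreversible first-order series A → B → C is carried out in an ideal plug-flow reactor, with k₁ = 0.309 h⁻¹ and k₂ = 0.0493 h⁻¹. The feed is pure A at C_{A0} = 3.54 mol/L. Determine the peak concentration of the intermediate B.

2.50 mol/L

For a first-order series the maximum intermediate yield is C_{B,max}/C_{A0} = (k₁/k₂)^[k₂/(k₂−k₁)].
= (0.309/0.0493)^(0.0493/(0.0493−0.309)) = (6.268)^(-0.1898) = 0.7058.
C_{B,max} = 0.7058×3.54 = 2.50 mol/L.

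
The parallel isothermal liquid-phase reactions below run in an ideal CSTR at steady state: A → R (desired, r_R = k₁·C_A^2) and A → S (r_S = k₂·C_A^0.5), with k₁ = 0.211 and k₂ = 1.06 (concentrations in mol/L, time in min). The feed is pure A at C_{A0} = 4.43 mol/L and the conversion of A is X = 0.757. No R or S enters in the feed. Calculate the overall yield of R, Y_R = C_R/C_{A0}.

Exit C_A = C_{A0}(1−X) = 4.43×0.243 = 1.076 mol/L.
Rates in a CSTR are evaluated at the outlet concentration: r_R = 0.211×1.076^2 = 0.2445, r_S = 1.06×1.076^0.5 = 1.100.
Fraction of consumed A going to R: r_R/(r_R+r_S) = 0.1819.
C_R = 0.1819·C_{A0}·X = 0.1819×4.43×0.757 = 0.610 mol/L; Y_R = C_R/C_{A0} = 0.138.

0.138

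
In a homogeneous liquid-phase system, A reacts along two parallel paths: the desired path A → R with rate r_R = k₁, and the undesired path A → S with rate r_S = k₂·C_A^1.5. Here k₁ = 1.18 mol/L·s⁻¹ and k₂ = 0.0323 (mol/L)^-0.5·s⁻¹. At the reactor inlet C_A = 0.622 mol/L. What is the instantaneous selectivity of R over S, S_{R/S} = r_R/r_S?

74.5

S_{R/S} = r_R/r_S = (k₁)/(k₂·C_A^1.5) = (k₁/k₂)·C_A^-1.5.
= (1.18) / (0.0323×0.6220^1.5) = 1.180/0.01584 = 74.5.
The undesired path is higher order in A, so low C_A (CSTR or dilute feed) favours R.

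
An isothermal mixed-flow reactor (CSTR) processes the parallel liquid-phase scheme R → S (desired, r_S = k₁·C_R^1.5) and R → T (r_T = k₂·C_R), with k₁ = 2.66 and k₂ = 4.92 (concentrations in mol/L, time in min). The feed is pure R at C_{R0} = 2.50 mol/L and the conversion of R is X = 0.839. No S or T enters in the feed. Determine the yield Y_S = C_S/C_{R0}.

0.214

Exit C_R = C_{R0}(1−X) = 2.50×0.161 = 0.4025 mol/L.
A CSTR operates uniformly at the exit composition, giving r_S = 0.6793 and r_T = 1.980 (each k·C_R^n at C_R = 0.4025).
Fraction of consumed R going to S: r_S/(r_S+r_T) = 0.2554.
C_S = 0.2554·C_{R0}·X = 0.2554×2.50×0.839 = 0.536 mol/L; Y_S = C_S/C_{R0} = 0.214.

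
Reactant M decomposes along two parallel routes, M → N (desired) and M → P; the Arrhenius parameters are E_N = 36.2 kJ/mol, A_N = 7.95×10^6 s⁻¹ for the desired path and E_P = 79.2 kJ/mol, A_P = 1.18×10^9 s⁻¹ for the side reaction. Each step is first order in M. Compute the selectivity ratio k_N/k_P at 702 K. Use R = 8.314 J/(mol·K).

With equal orders, S_{N/P} = k_N/k_P = (A_N/A_P)·exp[(E_P−E_N)/(RT)].
(E_P−E_N)/(RT) = (79.2−36.2)×10³/(8.314×702) = 43000/5836 = 7.368.
k_N/k_P = (7.95×10^6/1.18×10^9)·exp(7.368) = 0.006737 × 1584 = 10.7.

10.7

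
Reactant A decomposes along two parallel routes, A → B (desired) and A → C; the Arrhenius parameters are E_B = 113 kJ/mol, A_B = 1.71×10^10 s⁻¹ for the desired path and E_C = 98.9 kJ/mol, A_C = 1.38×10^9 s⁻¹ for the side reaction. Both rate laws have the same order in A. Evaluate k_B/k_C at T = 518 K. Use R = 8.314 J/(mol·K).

Since both paths have the same order in A, the concentration cancels and S_{B/C} = k_B/k_C = (A_B/A_C)·exp[(E_C−E_B)/(RT)].
(E_C−E_B)/(RT) = (98.9−113)×10³/(8.314×518) = -14100/4307 = -3.274.
k_B/k_C = (1.71×10^10/1.38×10^9)·exp(-3.274) = 12.39 × 0.03785 = 0.469.
Since E_B > E_C, raising the temperature improves selectivity toward B.

0.469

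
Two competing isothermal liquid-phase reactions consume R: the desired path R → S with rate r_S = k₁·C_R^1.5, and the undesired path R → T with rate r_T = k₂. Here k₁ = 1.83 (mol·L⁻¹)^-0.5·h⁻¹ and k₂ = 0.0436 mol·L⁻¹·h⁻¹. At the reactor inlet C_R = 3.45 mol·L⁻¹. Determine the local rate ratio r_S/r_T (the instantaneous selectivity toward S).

269

S_{S/T} = r_S/r_T = (k₁·C_R^1.5)/(k₂) = (k₁/k₂)·C_R^1.5.
= (1.83×3.450^1.5) / (0.0436) = 11.73/0.04360 = 269.
Since the desired path is higher order in R, keeping C_R high (PFR or concentrated feed) favours S.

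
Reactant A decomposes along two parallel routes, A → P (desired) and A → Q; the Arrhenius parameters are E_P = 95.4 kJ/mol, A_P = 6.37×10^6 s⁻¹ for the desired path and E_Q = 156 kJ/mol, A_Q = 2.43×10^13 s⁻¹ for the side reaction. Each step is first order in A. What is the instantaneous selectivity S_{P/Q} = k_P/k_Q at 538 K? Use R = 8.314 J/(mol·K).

0.201

Since both paths have the same order in A, the concentration cancels and S_{P/Q} = k_P/k_Q = (A_P/A_Q)·exp[(E_Q−E_P)/(RT)].
(E_Q−E_P)/(RT) = (156−95.4)×10³/(8.314×538) = 60600/4473 = 13.55.
k_P/k_Q = (6.37×10^6/2.43×10^13)·exp(13.55) = 2.621×10^-7 × 7.654×10^5 = 0.201.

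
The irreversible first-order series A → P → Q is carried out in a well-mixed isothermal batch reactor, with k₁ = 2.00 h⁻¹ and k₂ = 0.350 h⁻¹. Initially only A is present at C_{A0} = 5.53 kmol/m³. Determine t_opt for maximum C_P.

For first-order series the maximum of C_P occurs at t_opt = ln(k₂/k₁)/(k₂−k₁).
= ln(0.350/2.00)/(0.350−2.00) = ln(0.1750)/-1.650 = -1.743/-1.650 = 1.06 h.

1.06 h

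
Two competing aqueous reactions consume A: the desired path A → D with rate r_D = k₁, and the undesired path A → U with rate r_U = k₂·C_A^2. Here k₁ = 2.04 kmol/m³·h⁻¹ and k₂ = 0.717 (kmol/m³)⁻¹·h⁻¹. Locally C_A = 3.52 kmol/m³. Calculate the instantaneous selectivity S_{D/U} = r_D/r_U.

0.230

S_{D/U} = r_D/r_U = (k₁)/(k₂·C_A^2) = (k₁/k₂)·C_A^-2.
= (2.04) / (0.717×3.520^2) = 2.040/8.884 = 0.230.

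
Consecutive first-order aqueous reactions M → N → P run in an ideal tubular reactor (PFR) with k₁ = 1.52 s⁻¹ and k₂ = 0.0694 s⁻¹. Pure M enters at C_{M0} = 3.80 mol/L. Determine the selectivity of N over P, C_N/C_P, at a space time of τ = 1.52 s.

13.6

The intermediate concentration in a first-order A→B→C sequence is C_N = k₁C_{M0}(e^(−k₁τ) − e^(−k₂τ))/(k₂−k₁).
e^(−k₁τ) = e^(−1.52×1.52) = e^(−2.310) = 0.09922; e^(−k₂τ) = e^(−0.1055) = 0.8999.
C_N = 1.52×3.80/(0.0694−1.52) × (0.09922−0.8999) = (-3.982)×(-0.8007) = 3.188 mol/L.
C_M = C_{M0}e^(−k₁τ) = 0.3770 mol/L, so C_P = C_{M0}−C_M−C_N = 0.2349 mol/L; C_N/C_P = 13.6.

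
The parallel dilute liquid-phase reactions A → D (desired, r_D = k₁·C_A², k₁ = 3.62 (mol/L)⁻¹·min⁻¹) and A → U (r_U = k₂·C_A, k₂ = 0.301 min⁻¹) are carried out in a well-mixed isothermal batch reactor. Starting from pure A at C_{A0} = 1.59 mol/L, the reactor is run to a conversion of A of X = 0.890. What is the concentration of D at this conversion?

1.26 mol/L

C_A = C_{A0}(1−X) = 0.1749 mol/L.
Along a PFR/batch, dC_U/dC_A = −r_U/(r_D+r_U) = −k₂/(k₂+k₁·C_A).
Integrating from C_{A0} to C_A: C_U = (0.301/3.62)·ln[(0.301+3.62·1.59)/(0.301+3.62·0.175)] = 0.08315·ln(6.057/0.9341) = 0.1554 mol/L.
Then C_D = (C_{A0}−C_A) − C_U = 1.415 − 0.1554 = 1.260 mol/L.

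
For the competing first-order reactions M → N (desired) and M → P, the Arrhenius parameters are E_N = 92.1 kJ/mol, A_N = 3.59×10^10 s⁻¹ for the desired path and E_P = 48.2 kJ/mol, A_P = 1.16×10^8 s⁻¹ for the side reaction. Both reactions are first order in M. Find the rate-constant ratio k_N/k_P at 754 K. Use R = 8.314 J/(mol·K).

With equal orders, S_{N/P} = k_N/k_P = (A_N/A_P)·exp[(E_P−E_N)/(RT)].
(E_P−E_N)/(RT) = (48.2−92.1)×10³/(8.314×754) = -43900/6269 = -7.003.
k_N/k_P = (3.59×10^10/1.16×10^8)·exp(-7.003) = 309.5 × 9.092×10^-4 = 0.281.

0.281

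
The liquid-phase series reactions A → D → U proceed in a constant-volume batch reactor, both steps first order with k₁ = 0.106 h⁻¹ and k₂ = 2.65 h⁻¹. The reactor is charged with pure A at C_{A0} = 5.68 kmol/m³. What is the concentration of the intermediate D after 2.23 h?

0.186 kmol/m³

The intermediate concentration in a first-order A→B→C sequence is C_D = k₁C_{A0}(e^(−k₁t) − e^(−k₂t))/(k₂−k₁).
e^(−k₁t) = e^(−0.106×2.23) = e^(−0.2364) = 0.7895; e^(−k₂t) = e^(−5.909) = 0.002714.
C_D = 0.106×5.68/(2.65−0.106) × (0.7895−0.002714) = 0.2367×0.7868 = 0.1862 kmol/m³.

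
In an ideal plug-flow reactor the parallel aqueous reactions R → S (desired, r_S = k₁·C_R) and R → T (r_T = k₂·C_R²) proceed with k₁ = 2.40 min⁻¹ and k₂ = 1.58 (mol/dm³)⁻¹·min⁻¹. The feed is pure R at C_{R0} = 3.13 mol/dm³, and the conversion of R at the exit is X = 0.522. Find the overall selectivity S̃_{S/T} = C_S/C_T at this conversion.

0.674

C_R = C_{R0}(1−X) = 1.496 mol/dm³.
Along a PFR/batch, dC_S/dC_R = −r_S/(r_S+r_T) = −k₁/(k₁+k₂·C_R).
Integrating from C_{R0} to C_R: C_S = (2.40/1.58)·ln[(2.40+1.58·3.13)/(2.40+1.58·1.50)] = 1.519·ln(7.345/4.764) = 0.6577 mol/dm³.
C_T = (C_{R0}−C_R)−C_S = 0.9761 mol/dm³; S̃_{S/T} = 0.6577/0.9761 = 0.674.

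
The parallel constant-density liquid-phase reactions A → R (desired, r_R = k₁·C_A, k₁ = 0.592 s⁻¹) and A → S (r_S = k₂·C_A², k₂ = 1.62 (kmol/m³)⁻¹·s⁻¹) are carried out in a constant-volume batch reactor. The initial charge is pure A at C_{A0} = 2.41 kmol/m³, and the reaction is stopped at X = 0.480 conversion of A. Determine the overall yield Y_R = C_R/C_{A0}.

C_A = C_{A0}(1−X) = 1.253 kmol/m³.
Along a PFR/batch, dC_R/dC_A = −r_R/(r_R+r_S) = −k₁/(k₁+k₂·C_A).
Integrating from C_{A0} to C_A: C_R = (0.592/1.62)·ln[(0.592+1.62·2.41)/(0.592+1.62·1.25)] = 0.3654·ln(4.496/2.622) = 0.1971 kmol/m³.
Y_R = C_R/C_{A0} = 0.1971/2.41 = 0.0818.

0.0818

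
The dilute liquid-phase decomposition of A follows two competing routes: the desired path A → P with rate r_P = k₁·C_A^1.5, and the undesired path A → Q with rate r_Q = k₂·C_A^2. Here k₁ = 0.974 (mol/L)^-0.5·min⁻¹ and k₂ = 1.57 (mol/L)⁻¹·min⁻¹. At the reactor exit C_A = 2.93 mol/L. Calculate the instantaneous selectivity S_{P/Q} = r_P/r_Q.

S_{P/Q} = r_P/r_Q = (k₁·C_A^1.5)/(k₂·C_A^2) = (k₁/k₂)·C_A^-0.5.
= (0.974×2.930^1.5) / (1.57×2.930^2) = 4.885/13.48 = 0.362.

0.362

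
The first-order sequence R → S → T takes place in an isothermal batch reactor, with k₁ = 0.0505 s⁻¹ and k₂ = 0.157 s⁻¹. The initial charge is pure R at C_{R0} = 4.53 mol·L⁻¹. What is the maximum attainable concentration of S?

0.851 mol·L⁻¹

At the optimum, C_{S,max}/C_{R0} = (k₁/k₂)^[k₂/(k₂−k₁)].
= (0.0505/0.157)^(0.157/(0.157−0.0505)) = (0.3217)^(1.474) = 0.1878.
C_{S,max} = 0.1878×4.53 = 0.851 mol·L⁻¹.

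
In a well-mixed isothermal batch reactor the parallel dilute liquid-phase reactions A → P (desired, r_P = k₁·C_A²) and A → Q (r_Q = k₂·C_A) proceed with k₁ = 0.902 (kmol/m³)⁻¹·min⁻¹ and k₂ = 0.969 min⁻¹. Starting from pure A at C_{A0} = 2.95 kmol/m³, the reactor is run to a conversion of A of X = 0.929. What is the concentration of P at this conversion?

1.51 kmol/m³

C_A = C_{A0}(1−X) = 0.2094 kmol/m³.
Along a PFR/batch, dC_Q/dC_A = −r_Q/(r_P+r_Q) = −k₂/(k₂+k₁·C_A).
Integrating from C_{A0} to C_A: C_Q = (0.969/0.902)·ln[(0.969+0.902·2.95)/(0.969+0.902·0.209)] = 1.074·ln(3.630/1.158) = 1.227 kmol/m³.
Then C_P = (C_{A0}−C_A) − C_Q = 2.741 − 1.227 = 1.513 kmol/m³.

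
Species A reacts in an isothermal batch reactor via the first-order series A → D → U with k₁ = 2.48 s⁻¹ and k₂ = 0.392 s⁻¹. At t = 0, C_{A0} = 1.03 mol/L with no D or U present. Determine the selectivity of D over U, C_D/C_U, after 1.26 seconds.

2.37

Solving the coupled first-order balances gives C_D(t) = [k₁/(k₂−k₁)]·C_{A0}·(e^(−k₁t) − e^(−k₂t)).
e^(−k₁t) = e^(−2.48×1.26) = e^(−3.125) = 0.04395; e^(−k₂t) = e^(−0.4939) = 0.6102.
C_D = 2.48×1.03/(0.392−2.48) × (0.04395−0.6102) = (-1.223)×(-0.5663) = 0.6928 mol/L.
C_A = C_{A0}e^(−k₁t) = 0.04526 mol/L, so C_U = C_{A0}−C_A−C_D = 0.2920 mol/L; C_D/C_U = 2.37.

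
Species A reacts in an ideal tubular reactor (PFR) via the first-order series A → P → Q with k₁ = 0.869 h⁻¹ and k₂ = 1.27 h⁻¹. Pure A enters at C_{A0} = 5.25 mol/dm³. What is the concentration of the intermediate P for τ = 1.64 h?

1.32 mol/dm³

Solving the coupled first-order balances gives C_P(τ) = [k₁/(k₂−k₁)]·C_{A0}·(e^(−k₁τ) − e^(−k₂τ)).
e^(−k₁τ) = e^(−0.869×1.64) = e^(−1.425) = 0.2405; e^(−k₂τ) = e^(−2.083) = 0.1246.
C_P = 0.869×5.25/(1.27−0.869) × (0.2405−0.1246) = 11.38×0.1159 = 1.318 mol/dm³.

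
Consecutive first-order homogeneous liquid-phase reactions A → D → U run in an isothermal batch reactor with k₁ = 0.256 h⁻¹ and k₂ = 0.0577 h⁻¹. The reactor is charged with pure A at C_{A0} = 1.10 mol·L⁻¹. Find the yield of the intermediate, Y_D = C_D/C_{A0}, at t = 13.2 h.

The intermediate concentration in a first-order A→B→C sequence is C_D = k₁C_{A0}(e^(−k₁t) − e^(−k₂t))/(k₂−k₁).
e^(−k₁t) = e^(−0.256×13.2) = e^(−3.379) = 0.03407; e^(−k₂t) = e^(−0.7616) = 0.4669.
C_D = 0.256×1.10/(0.0577−0.256) × (0.03407−0.4669) = (-1.420)×(-0.4328) = 0.6146 mol·L⁻¹.
Y_D = C_D/C_{A0} = 0.6146/1.10 = 0.559.

0.559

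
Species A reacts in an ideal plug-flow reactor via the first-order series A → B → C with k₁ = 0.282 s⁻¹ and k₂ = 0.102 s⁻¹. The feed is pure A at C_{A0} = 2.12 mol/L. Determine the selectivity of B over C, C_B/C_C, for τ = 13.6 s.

0.576

Solving the coupled first-order balances gives C_B(τ) = [k₁/(k₂−k₁)]·C_{A0}·(e^(−k₁τ) − e^(−k₂τ)).
e^(−k₁τ) = e^(−0.282×13.6) = e^(−3.835) = 0.02160; e^(−k₂τ) = e^(−1.387) = 0.2498.
C_B = 0.282×2.12/(0.102−0.282) × (0.02160−0.2498) = (-3.321)×(-0.2282) = 0.7579 mol/L.
C_A = C_{A0}e^(−k₁τ) = 0.04579 mol/L, so C_C = C_{A0}−C_A−C_B = 1.316 mol/L; C_B/C_C = 0.576.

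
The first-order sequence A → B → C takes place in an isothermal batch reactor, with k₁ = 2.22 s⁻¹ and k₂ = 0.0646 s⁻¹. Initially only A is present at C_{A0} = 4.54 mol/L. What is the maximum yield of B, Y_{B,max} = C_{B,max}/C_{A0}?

0.899

Evaluating C_B at t_opt = ln(k₂/k₁)/(k₂−k₁) gives C_{B,max}/C_{A0} = (k₁/k₂)^[k₂/(k₂−k₁)].
= (2.22/0.0646)^(0.0646/(0.0646−2.22)) = (34.37)^(-0.02997) = 0.8994.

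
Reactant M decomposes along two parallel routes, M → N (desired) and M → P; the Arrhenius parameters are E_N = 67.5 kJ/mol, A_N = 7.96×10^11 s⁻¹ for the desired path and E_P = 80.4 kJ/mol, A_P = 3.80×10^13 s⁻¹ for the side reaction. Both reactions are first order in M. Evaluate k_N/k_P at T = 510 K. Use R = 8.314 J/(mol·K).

0.439

Since both paths have the same order in M, the concentration cancels and S_{N/P} = k_N/k_P = (A_N/A_P)·exp[(E_P−E_N)/(RT)].
(E_P−E_N)/(RT) = (80.4−67.5)×10³/(8.314×510) = 12900/4240 = 3.042.
k_N/k_P = (7.96×10^11/3.80×10^13)·exp(3.042) = 0.02095 × 20.95 = 0.439.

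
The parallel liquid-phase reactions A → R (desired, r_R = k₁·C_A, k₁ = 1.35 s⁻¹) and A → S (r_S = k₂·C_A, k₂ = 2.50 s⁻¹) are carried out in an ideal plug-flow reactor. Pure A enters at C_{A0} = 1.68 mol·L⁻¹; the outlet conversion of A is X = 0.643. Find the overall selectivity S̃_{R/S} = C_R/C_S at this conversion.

C_A = C_{A0}(1−X) = 0.5998 mol·L⁻¹.
Both paths are first order in A, so the instantaneous fraction to R is constant: dC_R/d(−C_A) = k₁/(k₁+k₂) = 0.3506.
C_R = 0.3506·(C_{A0}−C_A) = 0.3506×1.080 = 0.379 mol·L⁻¹.
C_S = (C_{A0}−C_A)−C_R = 0.7015 mol·L⁻¹; S̃_{R/S} = 0.3788/0.7015 = 0.540.

0.540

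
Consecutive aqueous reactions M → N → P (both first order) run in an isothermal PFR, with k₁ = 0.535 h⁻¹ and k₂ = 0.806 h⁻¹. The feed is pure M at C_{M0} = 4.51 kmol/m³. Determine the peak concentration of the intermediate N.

At the optimum, C_{N,max}/C_{M0} = (k₁/k₂)^[k₂/(k₂−k₁)].
= (0.535/0.806)^(0.806/(0.806−0.535)) = (0.6638)^(2.974) = 0.2956.
C_{N,max} = 0.2956×4.51 = 1.33 kmol/m³.

1.33 kmol/m³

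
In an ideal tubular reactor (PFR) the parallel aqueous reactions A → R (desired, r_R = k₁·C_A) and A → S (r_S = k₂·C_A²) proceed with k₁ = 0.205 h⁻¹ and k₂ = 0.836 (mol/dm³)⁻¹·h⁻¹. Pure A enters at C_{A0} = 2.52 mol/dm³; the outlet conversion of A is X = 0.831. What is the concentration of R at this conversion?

C_A = C_{A0}(1−X) = 0.4259 mol/dm³.
Along a PFR/batch, dC_R/dC_A = −r_R/(r_R+r_S) = −k₁/(k₁+k₂·C_A).
Integrating from C_{A0} to C_A: C_R = (0.205/0.836)·ln[(0.205+0.836·2.52)/(0.205+0.836·0.426)] = 0.2452·ln(2.312/0.5610) = 0.3472 mol/dm³.

0.347 mol/dm³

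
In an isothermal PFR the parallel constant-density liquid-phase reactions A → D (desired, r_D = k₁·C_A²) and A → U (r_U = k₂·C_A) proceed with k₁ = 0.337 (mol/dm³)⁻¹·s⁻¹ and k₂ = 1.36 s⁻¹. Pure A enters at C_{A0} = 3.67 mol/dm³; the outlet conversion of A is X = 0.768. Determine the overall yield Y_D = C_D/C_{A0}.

0.267

C_A = C_{A0}(1−X) = 0.8514 mol/dm³.
Along a PFR/batch, dC_U/dC_A = −r_U/(r_D+r_U) = −k₂/(k₂+k₁·C_A).
Integrating from C_{A0} to C_A: C_U = (1.36/0.337)·ln[(1.36+0.337·3.67)/(1.36+0.337·0.851)] = 4.036·ln(2.597/1.647) = 1.838 mol/dm³.
Then C_D = (C_{A0}−C_A) − C_U = 2.819 − 1.838 = 0.9809 mol/dm³.
Y_D = C_D/C_{A0} = 0.9809/3.67 = 0.267.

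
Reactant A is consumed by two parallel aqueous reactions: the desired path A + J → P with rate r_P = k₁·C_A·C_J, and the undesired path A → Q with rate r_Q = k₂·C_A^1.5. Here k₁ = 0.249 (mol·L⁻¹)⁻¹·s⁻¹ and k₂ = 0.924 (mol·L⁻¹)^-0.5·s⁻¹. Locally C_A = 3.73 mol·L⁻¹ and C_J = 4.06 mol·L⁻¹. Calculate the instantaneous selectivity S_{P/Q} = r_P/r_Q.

0.566

S_{P/Q} = r_P/r_Q = (k₁·C_A·C_J)/(k₂·C_A^1.5) = (k₁/k₂)·C_A^-0.5·C_J.
= (0.249×3.730×4.060) / (0.924×3.730^1.5) = 3.771/6.656 = 0.566.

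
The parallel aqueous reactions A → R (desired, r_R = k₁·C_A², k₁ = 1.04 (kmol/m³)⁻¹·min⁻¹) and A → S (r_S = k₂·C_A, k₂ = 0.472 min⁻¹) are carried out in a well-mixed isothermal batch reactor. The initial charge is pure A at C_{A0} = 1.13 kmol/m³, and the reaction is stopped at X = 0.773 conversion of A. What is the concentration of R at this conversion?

C_A = C_{A0}(1−X) = 0.2565 kmol/m³.
Along a PFR/batch, dC_S/dC_A = −r_S/(r_R+r_S) = −k₂/(k₂+k₁·C_A).
Integrating from C_{A0} to C_A: C_S = (0.472/1.04)·ln[(0.472+1.04·1.13)/(0.472+1.04·0.257)] = 0.4538·ln(1.647/0.7388) = 0.3639 kmol/m³.
Then C_R = (C_{A0}−C_A) − C_S = 0.8735 − 0.3639 = 0.5096 kmol/m³.

0.510 kmol/m³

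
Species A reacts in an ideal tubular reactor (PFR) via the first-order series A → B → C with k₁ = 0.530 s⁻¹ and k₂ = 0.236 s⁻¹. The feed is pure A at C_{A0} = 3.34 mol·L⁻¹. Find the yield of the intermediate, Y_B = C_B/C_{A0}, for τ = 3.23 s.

0.516

The intermediate concentration in a first-order A→B→C sequence is C_B = k₁C_{A0}(e^(−k₁τ) − e^(−k₂τ))/(k₂−k₁).
e^(−k₁τ) = e^(−0.530×3.23) = e^(−1.712) = 0.1805; e^(−k₂τ) = e^(−0.7623) = 0.4666.
C_B = 0.530×3.34/(0.236−0.530) × (0.1805−0.4666) = (-6.021)×(-0.2861) = 1.723 mol·L⁻¹.
Y_B = C_B/C_{A0} = 1.723/3.34 = 0.516.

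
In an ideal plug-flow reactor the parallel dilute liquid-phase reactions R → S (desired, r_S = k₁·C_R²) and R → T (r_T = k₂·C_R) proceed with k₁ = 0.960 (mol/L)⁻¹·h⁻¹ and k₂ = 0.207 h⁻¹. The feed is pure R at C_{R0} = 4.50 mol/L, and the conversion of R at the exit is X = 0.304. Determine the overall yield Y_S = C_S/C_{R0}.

0.288

C_R = C_{R0}(1−X) = 3.132 mol/L.
Along a PFR/batch, dC_T/dC_R = −r_T/(r_S+r_T) = −k₂/(k₂+k₁·C_R).
Integrating from C_{R0} to C_R: C_T = (0.207/0.960)·ln[(0.207+0.960·4.50)/(0.207+0.960·3.13)] = 0.2156·ln(4.527/3.214) = 0.07388 mol/L.
Then C_S = (C_{R0}−C_R) − C_T = 1.368 − 0.07388 = 1.294 mol/L.
Y_S = C_S/C_{R0} = 1.294/4.50 = 0.288.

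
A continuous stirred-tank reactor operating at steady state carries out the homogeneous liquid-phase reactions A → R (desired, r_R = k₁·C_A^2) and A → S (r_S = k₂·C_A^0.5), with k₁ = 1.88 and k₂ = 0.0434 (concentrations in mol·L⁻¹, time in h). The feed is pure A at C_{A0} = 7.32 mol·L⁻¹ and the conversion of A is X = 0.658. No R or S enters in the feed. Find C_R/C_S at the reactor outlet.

172

Exit C_A = C_{A0}(1−X) = 7.32×0.342 = 2.503 mol·L⁻¹.
A CSTR operates uniformly at the exit composition, giving r_R = 11.78 and r_S = 0.06867 (each k·C_A^n at C_A = 2.503).
Overall selectivity = C_R/C_S = r_Rτ/(r_Sτ) = r_R/r_S = 172.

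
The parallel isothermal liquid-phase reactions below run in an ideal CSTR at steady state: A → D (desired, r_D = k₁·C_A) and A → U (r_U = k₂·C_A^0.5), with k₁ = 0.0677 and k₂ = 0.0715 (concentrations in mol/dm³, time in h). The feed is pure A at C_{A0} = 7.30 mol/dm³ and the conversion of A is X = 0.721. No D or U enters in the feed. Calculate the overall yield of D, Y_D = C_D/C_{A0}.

Exit C_A = C_{A0}(1−X) = 7.30×0.279 = 2.037 mol/dm³.
In a CSTR the entire volume is at exit conditions, so r_D = 0.0677×2.037 = 0.1379 and r_U = 0.0715×2.037^0.5 = 0.1020.
Fraction of consumed A going to D: r_D/(r_D+r_U) = 0.5747.
C_D = 0.5747·C_{A0}·X = 0.5747×7.30×0.721 = 3.02 mol/dm³; Y_D = C_D/C_{A0} = 0.414.

0.414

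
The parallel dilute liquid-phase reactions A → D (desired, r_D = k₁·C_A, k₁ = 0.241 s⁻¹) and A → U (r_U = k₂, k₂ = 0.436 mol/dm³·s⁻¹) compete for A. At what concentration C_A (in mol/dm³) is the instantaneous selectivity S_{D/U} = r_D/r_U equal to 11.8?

21.3 mol/dm³

S_{D/U} = (k₁/k₂)·C_A ⇒ C_A = S·k₂/k₁.
= 11.8×0.436/0.241 = 21.3 mol/dm³.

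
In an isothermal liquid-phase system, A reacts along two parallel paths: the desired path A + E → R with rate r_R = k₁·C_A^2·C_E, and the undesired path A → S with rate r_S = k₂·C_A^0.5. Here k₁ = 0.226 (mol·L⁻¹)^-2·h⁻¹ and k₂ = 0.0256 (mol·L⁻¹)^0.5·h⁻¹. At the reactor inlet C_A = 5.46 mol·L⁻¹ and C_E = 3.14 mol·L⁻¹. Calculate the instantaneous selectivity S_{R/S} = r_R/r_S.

S_{R/S} = r_R/r_S = (k₁·C_A^2·C_E)/(k₂·C_A^0.5) = (k₁/k₂)·C_A^1.5·C_E.
= (0.226×5.460^2×3.140) / (0.0256×5.460^0.5) = 21.16/0.05982 = 354.

354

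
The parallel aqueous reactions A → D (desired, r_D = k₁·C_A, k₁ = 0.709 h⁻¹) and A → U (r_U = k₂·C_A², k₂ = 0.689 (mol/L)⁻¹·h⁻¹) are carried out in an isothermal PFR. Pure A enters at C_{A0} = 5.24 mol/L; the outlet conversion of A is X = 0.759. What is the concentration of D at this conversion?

1.04 mol/L

C_A = C_{A0}(1−X) = 1.263 mol/L.
Along a PFR/batch, dC_D/dC_A = −r_D/(r_D+r_U) = −k₁/(k₁+k₂·C_A).
Integrating from C_{A0} to C_A: C_D = (0.709/0.689)·ln[(0.709+0.689·5.24)/(0.709+0.689·1.26)] = 1.029·ln(4.319/1.579) = 1.035 mol/L.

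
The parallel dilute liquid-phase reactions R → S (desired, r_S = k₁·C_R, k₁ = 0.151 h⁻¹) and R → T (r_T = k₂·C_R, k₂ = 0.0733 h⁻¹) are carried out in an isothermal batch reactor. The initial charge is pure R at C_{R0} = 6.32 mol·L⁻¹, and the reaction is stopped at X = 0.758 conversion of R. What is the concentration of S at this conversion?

3.23 mol·L⁻¹

C_R = C_{R0}(1−X) = 1.529 mol·L⁻¹.
Both paths are first order in R, so the instantaneous fraction to S is constant: dC_S/d(−C_R) = k₁/(k₁+k₂) = 0.6732.
C_S = 0.6732·(C_{R0}−C_R) = 0.6732×4.791 = 3.23 mol·L⁻¹.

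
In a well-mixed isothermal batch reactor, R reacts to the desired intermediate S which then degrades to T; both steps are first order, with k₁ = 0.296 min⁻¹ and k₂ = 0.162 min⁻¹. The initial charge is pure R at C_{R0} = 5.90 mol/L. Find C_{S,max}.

2.85 mol/L

For a first-order series the maximum intermediate yield is C_{S,max}/C_{R0} = (k₁/k₂)^[k₂/(k₂−k₁)].
= (0.296/0.162)^(0.162/(0.162−0.296)) = (1.827)^(-1.209) = 0.4825.
C_{S,max} = 0.4825×5.90 = 2.85 mol/L.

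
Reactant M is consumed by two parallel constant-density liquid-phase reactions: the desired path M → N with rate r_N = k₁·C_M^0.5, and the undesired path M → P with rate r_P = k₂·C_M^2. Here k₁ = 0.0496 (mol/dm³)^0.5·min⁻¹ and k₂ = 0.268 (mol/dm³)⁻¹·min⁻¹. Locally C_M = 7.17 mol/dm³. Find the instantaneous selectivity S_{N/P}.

0.00964

S_{N/P} = r_N/r_P = (k₁·C_M^0.5)/(k₂·C_M^2) = (k₁/k₂)·C_M^-1.5.
= (0.0496×7.170^0.5) / (0.268×7.170^2) = 0.1328/13.78 = 0.00964.
The undesired path is higher order in M, so low C_M (CSTR or dilute feed) favours N.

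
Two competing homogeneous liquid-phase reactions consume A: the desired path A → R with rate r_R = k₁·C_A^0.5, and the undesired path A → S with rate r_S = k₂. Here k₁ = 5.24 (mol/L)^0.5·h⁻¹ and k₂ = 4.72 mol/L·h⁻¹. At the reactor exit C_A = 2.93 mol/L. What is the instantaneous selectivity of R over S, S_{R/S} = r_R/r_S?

S_{R/S} = r_R/r_S = (k₁·C_A^0.5)/(k₂) = (k₁/k₂)·C_A^0.5.
= (5.24×2.930^0.5) / (4.72) = 8.969/4.720 = 1.90.

1.90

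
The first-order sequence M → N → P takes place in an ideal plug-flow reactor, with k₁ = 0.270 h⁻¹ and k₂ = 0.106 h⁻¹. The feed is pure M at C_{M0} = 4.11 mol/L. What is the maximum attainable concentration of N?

For a first-order series the maximum intermediate yield is C_{N,max}/C_{M0} = (k₁/k₂)^[k₂/(k₂−k₁)].
= (0.270/0.106)^(0.106/(0.106−0.270)) = (2.547)^(-0.6463) = 0.5464.
C_{N,max} = 0.5464×4.11 = 2.25 mol/L.

2.25 mol/L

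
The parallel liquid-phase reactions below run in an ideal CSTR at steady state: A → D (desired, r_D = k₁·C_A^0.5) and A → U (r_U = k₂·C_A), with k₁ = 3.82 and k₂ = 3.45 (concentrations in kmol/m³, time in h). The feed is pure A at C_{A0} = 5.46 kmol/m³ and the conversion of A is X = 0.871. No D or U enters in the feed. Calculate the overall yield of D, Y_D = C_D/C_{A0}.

Exit C_A = C_{A0}(1−X) = 5.46×0.129 = 0.7043 kmol/m³.
In a CSTR the entire volume is at exit conditions, so r_D = 3.82×0.7043^0.5 = 3.206 and r_U = 3.45×0.7043 = 2.430.
Fraction of consumed A going to D: r_D/(r_D+r_U) = 0.5688.
C_D = 0.5688·C_{A0}·X = 0.5688×5.46×0.871 = 2.71 kmol/m³; Y_D = C_D/C_{A0} = 0.495.

0.495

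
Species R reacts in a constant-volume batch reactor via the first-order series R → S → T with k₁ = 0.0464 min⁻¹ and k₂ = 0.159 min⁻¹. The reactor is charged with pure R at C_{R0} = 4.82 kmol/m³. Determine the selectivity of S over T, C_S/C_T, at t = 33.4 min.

0.122

Solving the coupled first-order balances gives C_S(t) = [k₁/(k₂−k₁)]·C_{R0}·(e^(−k₁t) − e^(−k₂t)).
e^(−k₁t) = e^(−0.0464×33.4) = e^(−1.550) = 0.2123; e^(−k₂t) = e^(−5.311) = 0.004939.
C_S = 0.0464×4.82/(0.159−0.0464) × (0.2123−0.004939) = 1.986×0.2074 = 0.4119 kmol/m³.
C_R = C_{R0}e^(−k₁t) = 1.023 kmol/m³, so C_T = C_{R0}−C_R−C_S = 3.385 kmol/m³; C_S/C_T = 0.122.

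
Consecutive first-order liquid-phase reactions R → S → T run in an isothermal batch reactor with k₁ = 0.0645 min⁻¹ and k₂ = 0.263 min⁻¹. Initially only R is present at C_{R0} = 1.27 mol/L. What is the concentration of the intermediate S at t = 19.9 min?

0.112 mol/L

Solving the coupled first-order balances gives C_S(t) = [k₁/(k₂−k₁)]·C_{R0}·(e^(−k₁t) − e^(−k₂t)).
e^(−k₁t) = e^(−0.0645×19.9) = e^(−1.284) = 0.2771; e^(−k₂t) = e^(−5.234) = 0.005334.
C_S = 0.0645×1.27/(0.263−0.0645) × (0.2771−0.005334) = 0.4127×0.2717 = 0.1121 mol/L.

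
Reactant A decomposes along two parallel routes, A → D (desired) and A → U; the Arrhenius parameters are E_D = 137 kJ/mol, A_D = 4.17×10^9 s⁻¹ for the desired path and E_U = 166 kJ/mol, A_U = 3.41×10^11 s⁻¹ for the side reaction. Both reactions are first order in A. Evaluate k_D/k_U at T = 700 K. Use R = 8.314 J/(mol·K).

1.78

Since both paths have the same order in A, the concentration cancels and S_{D/U} = k_D/k_U = (A_D/A_U)·exp[(E_U−E_D)/(RT)].
(E_U−E_D)/(RT) = (166−137)×10³/(8.314×700) = 29000/5820 = 4.983.
k_D/k_U = (4.17×10^9/3.41×10^11)·exp(4.983) = 0.01223 × 145.9 = 1.78.
Since E_D < E_U, lowering the temperature improves selectivity toward D.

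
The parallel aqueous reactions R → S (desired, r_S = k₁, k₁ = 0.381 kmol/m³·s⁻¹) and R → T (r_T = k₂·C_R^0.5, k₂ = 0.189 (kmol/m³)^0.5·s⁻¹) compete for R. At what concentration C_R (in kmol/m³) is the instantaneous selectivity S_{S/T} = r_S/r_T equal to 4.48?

0.202 kmol/m³

S_{S/T} = (k₁/k₂)·C_R^-0.5 ⇒ C_R = (S·k₂/k₁)^(-2).
= (4.48×0.189/0.381)^(-2) = (2.222)^(-2) = 0.202 kmol/m³.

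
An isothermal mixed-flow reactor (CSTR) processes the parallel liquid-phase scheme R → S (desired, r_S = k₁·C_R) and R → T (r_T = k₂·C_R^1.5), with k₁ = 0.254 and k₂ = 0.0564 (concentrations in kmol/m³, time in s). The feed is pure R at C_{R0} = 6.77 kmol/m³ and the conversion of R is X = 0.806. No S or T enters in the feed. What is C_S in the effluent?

4.35 kmol/m³

Exit C_R = C_{R0}(1−X) = 6.77×0.194 = 1.313 kmol/m³.
Rates in a CSTR are evaluated at the outlet concentration: r_S = 0.254×1.313 = 0.3336, r_T = 0.0564×1.313^1.5 = 0.08489.
Fraction of consumed R going to S: r_S/(r_S+r_T) = 0.7971.
C_S = 0.7971·C_{R0}·X = 0.7971×6.77×0.806 = 4.35 kmol/m³.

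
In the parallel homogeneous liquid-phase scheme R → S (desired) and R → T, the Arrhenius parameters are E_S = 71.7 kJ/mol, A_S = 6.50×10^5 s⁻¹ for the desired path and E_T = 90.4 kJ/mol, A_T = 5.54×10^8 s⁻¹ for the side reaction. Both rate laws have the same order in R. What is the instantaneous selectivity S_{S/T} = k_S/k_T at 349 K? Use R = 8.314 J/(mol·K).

0.738

k_S/k_T = (A_S/A_T)·exp[−(E_S−E_T)/(RT)] = (A_S/A_T)·exp[(E_T−E_S)/(RT)].
(E_T−E_S)/(RT) = (90.4−71.7)×10³/(8.314×349) = 18700/2902 = 6.445.
k_S/k_T = (6.50×10^5/5.54×10^8)·exp(6.445) = 0.001173 × 629.4 = 0.738.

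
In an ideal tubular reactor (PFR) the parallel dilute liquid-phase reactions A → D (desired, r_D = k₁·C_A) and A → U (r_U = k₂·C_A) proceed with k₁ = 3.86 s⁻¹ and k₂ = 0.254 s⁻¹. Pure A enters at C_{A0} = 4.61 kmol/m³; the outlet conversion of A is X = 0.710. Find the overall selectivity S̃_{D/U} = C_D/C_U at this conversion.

15.2

C_A = C_{A0}(1−X) = 1.337 kmol/m³.
Both paths are first order in A, so the instantaneous fraction to D is constant: dC_D/d(−C_A) = k₁/(k₁+k₂) = 0.9383.
C_D = 0.9383·(C_{A0}−C_A) = 0.9383×3.273 = 3.07 kmol/m³.
C_U = (C_{A0}−C_A)−C_D = 0.2021 kmol/m³; S̃_{D/U} = 3.071/0.2021 = 15.2.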